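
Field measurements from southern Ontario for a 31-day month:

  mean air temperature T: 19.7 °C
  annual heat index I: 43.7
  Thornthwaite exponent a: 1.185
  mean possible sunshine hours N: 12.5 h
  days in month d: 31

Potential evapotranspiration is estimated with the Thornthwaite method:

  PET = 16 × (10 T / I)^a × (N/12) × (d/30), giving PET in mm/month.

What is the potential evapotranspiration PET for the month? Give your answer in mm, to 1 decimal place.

102.6 mm

10T/I = 10 × 19.7 / 43.7 = 4.5080
(10T/I)^a = 4.5080^1.185 = 5.9562
Uncorrected PET = 16 × 5.9562 = 95.299 mm
Correction = (N/12)(d/30) = (12.5/12)(31/30) = 1.0764
PET = 95.299 × 1.0764 = 102.580 mm/month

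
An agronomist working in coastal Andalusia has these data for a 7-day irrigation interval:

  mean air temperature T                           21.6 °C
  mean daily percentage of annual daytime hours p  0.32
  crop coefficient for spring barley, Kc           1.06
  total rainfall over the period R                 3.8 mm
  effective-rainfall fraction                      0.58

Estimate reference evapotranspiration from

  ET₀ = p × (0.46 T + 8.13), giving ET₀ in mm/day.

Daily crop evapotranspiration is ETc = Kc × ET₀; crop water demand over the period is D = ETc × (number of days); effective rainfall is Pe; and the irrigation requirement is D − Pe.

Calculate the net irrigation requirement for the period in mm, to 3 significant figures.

ET₀ = 0.32 × (0.46 × 21.6 + 8.13) = 0.32 × 18.066 = 5.7811 mm/d
ETc = Kc × ET₀ = 1.06 × 5.7811 = 6.1280 mm/d
Crop demand D = ETc × 7 d = 6.1280 × 7 = 42.896 mm
Pe = 0.58 × 3.8 = 2.204 mm
D − Pe = 42.896 − 2.204 = 40.692 mm

40.7 mm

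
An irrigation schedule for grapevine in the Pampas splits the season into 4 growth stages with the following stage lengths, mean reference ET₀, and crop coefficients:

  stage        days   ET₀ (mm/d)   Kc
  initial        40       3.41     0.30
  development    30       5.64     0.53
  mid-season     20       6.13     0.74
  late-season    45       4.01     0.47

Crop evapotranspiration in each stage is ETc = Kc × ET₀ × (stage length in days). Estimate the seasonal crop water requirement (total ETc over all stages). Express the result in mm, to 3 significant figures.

initial: 0.30 × 3.41 × 40 = 40.92 mm
development: 0.53 × 5.64 × 30 = 89.68 mm
mid-season: 0.74 × 6.13 × 20 = 90.72 mm
late-season: 0.47 × 4.01 × 45 = 84.81 mm
Seasonal total = 306.13 mm

306 mm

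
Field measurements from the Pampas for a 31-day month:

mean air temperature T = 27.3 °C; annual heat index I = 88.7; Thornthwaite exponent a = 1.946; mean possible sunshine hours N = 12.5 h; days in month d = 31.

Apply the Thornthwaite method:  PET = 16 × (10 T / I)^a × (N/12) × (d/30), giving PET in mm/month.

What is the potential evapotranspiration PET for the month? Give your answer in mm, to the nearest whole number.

10T/I = 10 × 27.3 / 88.7 = 3.0778
(10T/I)^a = 3.0778^1.946 = 8.9149
Uncorrected PET = 16 × 8.9149 = 142.638 mm
Correction = (N/12)(d/30) = (12.5/12)(31/30) = 1.0764
PET = 142.638 × 1.0764 = 153.536 mm/month

154 mm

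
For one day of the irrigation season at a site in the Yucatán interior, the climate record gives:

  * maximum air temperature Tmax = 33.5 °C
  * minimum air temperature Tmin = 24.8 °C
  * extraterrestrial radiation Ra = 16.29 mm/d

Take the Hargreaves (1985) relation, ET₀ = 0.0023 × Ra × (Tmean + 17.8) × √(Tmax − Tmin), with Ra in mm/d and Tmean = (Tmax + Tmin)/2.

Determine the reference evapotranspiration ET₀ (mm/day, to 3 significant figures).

5.19 mm/day

Tmean = (33.5 + 24.8)/2 = 29.15 °C
ET₀ = 0.0023 × 16.29 × (29.15 + 17.8) × √8.7 = 0.0023 × 16.29 × 46.95 × 2.9496 = 5.1886 mm/d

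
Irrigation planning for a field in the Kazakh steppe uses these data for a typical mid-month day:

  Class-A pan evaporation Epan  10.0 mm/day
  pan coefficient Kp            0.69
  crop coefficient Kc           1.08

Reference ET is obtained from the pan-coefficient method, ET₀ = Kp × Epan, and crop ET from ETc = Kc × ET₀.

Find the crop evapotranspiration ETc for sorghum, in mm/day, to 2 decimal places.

ET₀ = 0.69 × 10.0 = 6.9000 mm/d
ETc = Kc × ET₀ = 1.08 × 6.9000 = 7.4520 mm/d

7.45 mm/day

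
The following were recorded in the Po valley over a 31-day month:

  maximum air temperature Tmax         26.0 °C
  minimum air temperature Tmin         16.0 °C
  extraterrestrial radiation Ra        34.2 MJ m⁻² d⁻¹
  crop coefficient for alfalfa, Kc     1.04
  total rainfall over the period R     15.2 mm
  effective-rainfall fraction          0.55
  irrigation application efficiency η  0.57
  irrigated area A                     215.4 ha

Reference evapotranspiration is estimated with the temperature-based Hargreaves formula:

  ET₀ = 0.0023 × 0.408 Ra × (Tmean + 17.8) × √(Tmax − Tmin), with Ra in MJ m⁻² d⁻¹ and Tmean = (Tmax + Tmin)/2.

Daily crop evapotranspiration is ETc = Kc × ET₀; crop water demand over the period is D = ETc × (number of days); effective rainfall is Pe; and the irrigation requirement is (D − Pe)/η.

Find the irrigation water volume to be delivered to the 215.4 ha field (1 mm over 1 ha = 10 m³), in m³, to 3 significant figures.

448000 m³

Tmean = (26.0 + 16.0)/2 = 21.00 °C
0.408 Ra = 0.408 × 34.2 = 13.9536 mm/d equivalent
ET₀ = 0.0023 × 13.9536 × (21.00 + 17.8) × √10.0 = 0.0023 × 13.9536 × 38.80 × 3.1623 = 3.9378 mm/d
ETc = Kc × ET₀ = 1.04 × 3.9378 = 4.0953 mm/d
Crop demand D = ETc × 31 d = 4.0953 × 31 = 126.954 mm
Pe = 0.55 × 15.2 = 8.360 mm
D − Pe = 126.954 − 8.360 = 118.594 mm
Gross irrigation = 118.594 / 0.57 = 208.060 mm
Volume = 208.060 mm × 215.4 ha × 10 = 448161.2 m³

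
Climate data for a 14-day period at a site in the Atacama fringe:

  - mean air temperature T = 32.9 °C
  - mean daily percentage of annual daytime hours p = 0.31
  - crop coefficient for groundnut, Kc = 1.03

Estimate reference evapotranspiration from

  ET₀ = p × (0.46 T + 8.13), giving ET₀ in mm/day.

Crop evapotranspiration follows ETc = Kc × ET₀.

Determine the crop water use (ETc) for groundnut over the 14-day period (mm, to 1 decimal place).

104.0 mm

ET₀ = 0.31 × (0.46 × 32.9 + 8.13) = 0.31 × 23.264 = 7.2118 mm/d
ETc = Kc × ET₀ = 1.03 × 7.2118 = 7.4282 mm/d
Over 14 days: 7.4282 × 14 = 103.995 mm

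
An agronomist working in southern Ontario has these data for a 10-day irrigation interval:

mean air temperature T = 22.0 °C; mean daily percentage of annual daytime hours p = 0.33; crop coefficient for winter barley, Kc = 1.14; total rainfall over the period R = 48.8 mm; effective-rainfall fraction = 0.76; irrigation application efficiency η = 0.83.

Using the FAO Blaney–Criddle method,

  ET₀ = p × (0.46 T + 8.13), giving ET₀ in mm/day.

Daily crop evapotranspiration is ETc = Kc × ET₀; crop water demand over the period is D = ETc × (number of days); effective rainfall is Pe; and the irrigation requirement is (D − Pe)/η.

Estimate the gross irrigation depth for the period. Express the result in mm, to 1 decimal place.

ET₀ = 0.33 × (0.46 × 22.0 + 8.13) = 0.33 × 18.250 = 6.0225 mm/d
ETc = Kc × ET₀ = 1.14 × 6.0225 = 6.8657 mm/d
Crop demand D = ETc × 10 d = 6.8657 × 10 = 68.657 mm
Pe = 0.76 × 48.8 = 37.088 mm
D − Pe = 68.657 − 37.088 = 31.569 mm
Gross irrigation = 31.569 / 0.83 = 38.035 mm

38.0 mm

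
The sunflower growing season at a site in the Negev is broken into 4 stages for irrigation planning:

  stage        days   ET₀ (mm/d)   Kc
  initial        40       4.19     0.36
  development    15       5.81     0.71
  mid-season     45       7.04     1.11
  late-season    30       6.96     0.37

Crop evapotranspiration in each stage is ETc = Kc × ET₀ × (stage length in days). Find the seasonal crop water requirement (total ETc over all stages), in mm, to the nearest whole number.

initial: 0.36 × 4.19 × 40 = 60.34 mm
development: 0.71 × 5.81 × 15 = 61.88 mm
mid-season: 1.11 × 7.04 × 45 = 351.65 mm
late-season: 0.37 × 6.96 × 30 = 77.26 mm
Seasonal total = 551.13 mm

551 mm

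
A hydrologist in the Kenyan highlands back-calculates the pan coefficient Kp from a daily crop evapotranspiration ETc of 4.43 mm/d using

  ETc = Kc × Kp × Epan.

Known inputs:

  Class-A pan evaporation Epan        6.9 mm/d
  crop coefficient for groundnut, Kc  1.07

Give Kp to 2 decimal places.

ETc = Kc × Kp × Epan  ⇒  Kp = ETc / (Kc × Epan)
Kp = 4.43 / (1.07 × 6.9) = 4.43 / 7.383 = 0.6000

0.60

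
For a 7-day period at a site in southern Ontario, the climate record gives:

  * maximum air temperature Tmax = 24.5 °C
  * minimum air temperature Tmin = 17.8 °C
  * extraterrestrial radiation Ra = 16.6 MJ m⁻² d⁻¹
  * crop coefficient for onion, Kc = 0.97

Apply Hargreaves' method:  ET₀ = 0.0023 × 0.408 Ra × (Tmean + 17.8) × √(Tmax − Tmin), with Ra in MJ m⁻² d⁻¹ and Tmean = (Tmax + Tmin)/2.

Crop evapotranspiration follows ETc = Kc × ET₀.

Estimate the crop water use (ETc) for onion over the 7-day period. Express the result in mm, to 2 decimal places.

Tmean = (24.5 + 17.8)/2 = 21.15 °C
0.408 Ra = 0.408 × 16.6 = 6.7728 mm/d equivalent
ET₀ = 0.0023 × 6.7728 × (21.15 + 17.8) × √6.7 = 0.0023 × 6.7728 × 38.95 × 2.5884 = 1.5705 mm/d
ETc = Kc × ET₀ = 0.97 × 1.5705 = 1.5234 mm/d
Over 7 days: 1.5234 × 7 = 10.664 mm

10.66 mm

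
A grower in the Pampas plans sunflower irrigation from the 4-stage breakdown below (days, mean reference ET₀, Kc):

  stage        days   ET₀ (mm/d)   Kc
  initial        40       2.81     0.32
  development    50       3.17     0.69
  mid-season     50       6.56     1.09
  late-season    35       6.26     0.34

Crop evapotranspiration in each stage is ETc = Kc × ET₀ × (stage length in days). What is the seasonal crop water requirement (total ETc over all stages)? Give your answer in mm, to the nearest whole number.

initial: 0.32 × 2.81 × 40 = 35.97 mm
development: 0.69 × 3.17 × 50 = 109.37 mm
mid-season: 1.09 × 6.56 × 50 = 357.52 mm
late-season: 0.34 × 6.26 × 35 = 74.49 mm
Seasonal total = 577.35 mm

577 mm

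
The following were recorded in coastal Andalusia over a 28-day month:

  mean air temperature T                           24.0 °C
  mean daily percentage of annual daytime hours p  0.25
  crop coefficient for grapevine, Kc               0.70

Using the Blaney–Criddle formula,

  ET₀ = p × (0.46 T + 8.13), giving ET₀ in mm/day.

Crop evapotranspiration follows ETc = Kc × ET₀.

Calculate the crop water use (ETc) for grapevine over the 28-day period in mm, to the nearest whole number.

94 mm

ET₀ = 0.25 × (0.46 × 24.0 + 8.13) = 0.25 × 19.170 = 4.7925 mm/d
ETc = Kc × ET₀ = 0.70 × 4.7925 = 3.3548 mm/d
Over 28 days: 3.3548 × 28 = 93.934 mm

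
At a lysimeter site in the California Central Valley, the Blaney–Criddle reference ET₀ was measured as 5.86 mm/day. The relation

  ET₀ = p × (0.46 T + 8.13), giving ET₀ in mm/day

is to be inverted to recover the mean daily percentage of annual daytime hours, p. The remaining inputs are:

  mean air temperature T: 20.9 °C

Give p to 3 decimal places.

p = ET₀ / (0.46 T + 8.13) = 5.86 / (0.46 × 20.9 + 8.13) = 5.86 / 17.744 = 0.3303

0.330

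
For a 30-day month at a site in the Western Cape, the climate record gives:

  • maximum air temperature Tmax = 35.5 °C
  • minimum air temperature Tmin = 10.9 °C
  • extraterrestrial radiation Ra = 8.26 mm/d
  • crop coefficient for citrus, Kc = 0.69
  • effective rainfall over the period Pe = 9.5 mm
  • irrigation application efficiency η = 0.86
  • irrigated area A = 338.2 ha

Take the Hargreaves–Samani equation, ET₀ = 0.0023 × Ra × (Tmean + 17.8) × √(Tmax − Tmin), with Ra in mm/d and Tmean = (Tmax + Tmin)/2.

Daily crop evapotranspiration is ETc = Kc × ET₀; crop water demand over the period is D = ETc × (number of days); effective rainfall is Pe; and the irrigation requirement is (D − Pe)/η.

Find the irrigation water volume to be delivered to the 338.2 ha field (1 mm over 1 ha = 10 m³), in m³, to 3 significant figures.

277000 m³

Tmean = (35.5 + 10.9)/2 = 23.20 °C
ET₀ = 0.0023 × 8.26 × (23.20 + 17.8) × √24.6 = 0.0023 × 8.26 × 41.00 × 4.9598 = 3.8633 mm/d
ETc = Kc × ET₀ = 0.69 × 3.8633 = 2.6657 mm/d
Crop demand D = ETc × 30 d = 2.6657 × 30 = 79.971 mm
D − Pe = 79.971 − 9.5 = 70.471 mm
Gross irrigation = 70.471 / 0.86 = 81.943 mm
Volume = 81.943 mm × 338.2 ha × 10 = 277131.2 m³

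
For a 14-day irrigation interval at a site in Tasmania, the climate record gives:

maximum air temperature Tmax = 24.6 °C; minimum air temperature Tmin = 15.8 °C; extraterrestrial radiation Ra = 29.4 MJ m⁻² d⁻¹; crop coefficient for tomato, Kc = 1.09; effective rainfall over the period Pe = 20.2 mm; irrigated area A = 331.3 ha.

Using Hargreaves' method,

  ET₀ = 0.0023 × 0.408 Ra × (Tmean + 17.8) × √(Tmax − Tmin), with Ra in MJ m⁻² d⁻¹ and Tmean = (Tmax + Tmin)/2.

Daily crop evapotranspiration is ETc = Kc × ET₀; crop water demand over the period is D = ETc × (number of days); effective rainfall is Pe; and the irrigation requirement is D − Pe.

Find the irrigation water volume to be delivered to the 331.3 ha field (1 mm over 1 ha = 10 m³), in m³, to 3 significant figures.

90300 m³

Tmean = (24.6 + 15.8)/2 = 20.20 °C
0.408 Ra = 0.408 × 29.4 = 11.9952 mm/d equivalent
ET₀ = 0.0023 × 11.9952 × (20.20 + 17.8) × √8.8 = 0.0023 × 11.9952 × 38.00 × 2.9665 = 3.1100 mm/d
ETc = Kc × ET₀ = 1.09 × 3.1100 = 3.3899 mm/d
Crop demand D = ETc × 14 d = 3.3899 × 14 = 47.459 mm
D − Pe = 47.459 − 20.2 = 27.259 mm
Volume = 27.259 mm × 331.3 ha × 10 = 90309.1 m³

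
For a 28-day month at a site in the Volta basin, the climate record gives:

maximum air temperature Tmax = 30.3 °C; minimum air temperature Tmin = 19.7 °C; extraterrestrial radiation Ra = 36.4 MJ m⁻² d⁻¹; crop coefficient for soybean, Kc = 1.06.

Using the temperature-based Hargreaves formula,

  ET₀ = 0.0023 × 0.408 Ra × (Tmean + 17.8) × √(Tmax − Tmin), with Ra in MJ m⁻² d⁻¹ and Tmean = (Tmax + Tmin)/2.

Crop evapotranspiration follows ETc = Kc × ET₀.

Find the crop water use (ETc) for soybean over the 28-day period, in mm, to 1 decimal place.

141.3 mm

Tmean = (30.3 + 19.7)/2 = 25.00 °C
0.408 Ra = 0.408 × 36.4 = 14.8512 mm/d equivalent
ET₀ = 0.0023 × 14.8512 × (25.00 + 17.8) × √10.6 = 0.0023 × 14.8512 × 42.80 × 3.2558 = 4.7598 mm/d
ETc = Kc × ET₀ = 1.06 × 4.7598 = 5.0454 mm/d
Over 28 days: 5.0454 × 28 = 141.271 mm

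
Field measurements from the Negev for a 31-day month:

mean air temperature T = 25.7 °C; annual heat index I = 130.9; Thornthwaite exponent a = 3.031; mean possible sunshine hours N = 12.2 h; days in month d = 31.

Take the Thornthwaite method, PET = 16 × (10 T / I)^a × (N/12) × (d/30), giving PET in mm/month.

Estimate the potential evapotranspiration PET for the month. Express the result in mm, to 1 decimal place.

10T/I = 10 × 25.7 / 130.9 = 1.9633
(10T/I)^a = 1.9633^3.031 = 7.7276
Uncorrected PET = 16 × 7.7276 = 123.642 mm
Correction = (N/12)(d/30) = (12.2/12)(31/30) = 1.0506
PET = 123.642 × 1.0506 = 129.898 mm/month

129.9 mm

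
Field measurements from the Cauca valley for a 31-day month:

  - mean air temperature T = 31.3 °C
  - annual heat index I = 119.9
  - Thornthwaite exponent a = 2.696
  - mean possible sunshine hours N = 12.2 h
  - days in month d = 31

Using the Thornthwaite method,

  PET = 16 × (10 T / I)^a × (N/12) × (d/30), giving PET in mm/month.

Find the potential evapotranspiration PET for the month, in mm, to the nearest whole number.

10T/I = 10 × 31.3 / 119.9 = 2.6105
(10T/I)^a = 2.6105^2.696 = 13.2888
Uncorrected PET = 16 × 13.2888 = 212.621 mm
Correction = (N/12)(d/30) = (12.2/12)(31/30) = 1.0506
PET = 212.621 × 1.0506 = 223.380 mm/month

223 mm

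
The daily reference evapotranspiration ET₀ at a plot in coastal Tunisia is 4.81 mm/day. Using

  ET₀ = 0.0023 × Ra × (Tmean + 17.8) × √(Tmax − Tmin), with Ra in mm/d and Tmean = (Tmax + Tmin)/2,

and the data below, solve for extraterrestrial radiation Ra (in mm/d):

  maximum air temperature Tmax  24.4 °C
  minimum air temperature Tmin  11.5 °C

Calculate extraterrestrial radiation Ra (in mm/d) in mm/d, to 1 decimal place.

16.3 mm/d

Tmean = 17.95 °C; √ΔT = 3.5917
Ra = ET₀ / [0.0023 × (Tmean+17.8) × √ΔT] = 4.81 / (0.0023 × 35.75 × 3.5917) = 16.287 mm/d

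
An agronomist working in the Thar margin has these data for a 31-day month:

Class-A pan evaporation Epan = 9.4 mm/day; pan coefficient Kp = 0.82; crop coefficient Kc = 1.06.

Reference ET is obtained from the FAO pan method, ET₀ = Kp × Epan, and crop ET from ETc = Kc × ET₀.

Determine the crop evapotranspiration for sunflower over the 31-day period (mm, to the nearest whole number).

ET₀ = 0.82 × 9.4 = 7.7080 mm/d
ETc = Kc × ET₀ = 1.06 × 7.7080 = 8.1705 mm/d
Over 31 days: 8.1705 × 31 = 253.286 mm

253 mm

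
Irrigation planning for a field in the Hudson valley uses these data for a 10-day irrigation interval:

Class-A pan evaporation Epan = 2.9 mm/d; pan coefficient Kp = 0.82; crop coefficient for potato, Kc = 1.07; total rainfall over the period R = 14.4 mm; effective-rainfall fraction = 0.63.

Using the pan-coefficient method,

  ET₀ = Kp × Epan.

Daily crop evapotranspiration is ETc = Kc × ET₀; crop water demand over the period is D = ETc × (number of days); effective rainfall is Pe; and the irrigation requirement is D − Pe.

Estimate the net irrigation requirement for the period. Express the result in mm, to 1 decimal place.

16.4 mm

ET₀ = 0.82 × 2.9 = 2.3780 mm/d
ETc = Kc × ET₀ = 1.07 × 2.3780 = 2.5445 mm/d
Crop demand D = ETc × 10 d = 2.5445 × 10 = 25.445 mm
Pe = 0.63 × 14.4 = 9.072 mm
D − Pe = 25.445 − 9.072 = 16.373 mm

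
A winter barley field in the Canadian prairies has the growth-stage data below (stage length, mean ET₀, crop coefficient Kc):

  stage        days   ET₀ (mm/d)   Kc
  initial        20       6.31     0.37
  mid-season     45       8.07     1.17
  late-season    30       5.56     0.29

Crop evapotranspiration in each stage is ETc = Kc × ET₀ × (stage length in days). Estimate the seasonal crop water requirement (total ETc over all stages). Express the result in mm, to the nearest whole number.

520 mm

initial: 0.37 × 6.31 × 20 = 46.69 mm
mid-season: 1.17 × 8.07 × 45 = 424.89 mm
late-season: 0.29 × 5.56 × 30 = 48.37 mm
Seasonal total = 519.95 mm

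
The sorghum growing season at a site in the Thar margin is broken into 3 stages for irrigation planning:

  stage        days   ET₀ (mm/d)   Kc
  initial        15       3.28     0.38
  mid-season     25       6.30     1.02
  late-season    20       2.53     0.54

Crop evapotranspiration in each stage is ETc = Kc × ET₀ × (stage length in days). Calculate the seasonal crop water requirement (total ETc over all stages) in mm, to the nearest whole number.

207 mm

initial: 0.38 × 3.28 × 15 = 18.70 mm
mid-season: 1.02 × 6.30 × 25 = 160.65 mm
late-season: 0.54 × 2.53 × 20 = 27.32 mm
Seasonal total = 206.67 mm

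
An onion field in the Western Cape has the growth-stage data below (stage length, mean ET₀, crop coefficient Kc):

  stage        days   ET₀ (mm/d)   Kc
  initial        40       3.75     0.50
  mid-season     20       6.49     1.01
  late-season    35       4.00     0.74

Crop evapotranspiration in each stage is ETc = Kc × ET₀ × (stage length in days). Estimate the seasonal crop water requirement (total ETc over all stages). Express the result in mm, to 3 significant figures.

310 mm

initial: 0.50 × 3.75 × 40 = 75.00 mm
mid-season: 1.01 × 6.49 × 20 = 131.10 mm
late-season: 0.74 × 4.00 × 35 = 103.60 mm
Seasonal total = 309.70 mm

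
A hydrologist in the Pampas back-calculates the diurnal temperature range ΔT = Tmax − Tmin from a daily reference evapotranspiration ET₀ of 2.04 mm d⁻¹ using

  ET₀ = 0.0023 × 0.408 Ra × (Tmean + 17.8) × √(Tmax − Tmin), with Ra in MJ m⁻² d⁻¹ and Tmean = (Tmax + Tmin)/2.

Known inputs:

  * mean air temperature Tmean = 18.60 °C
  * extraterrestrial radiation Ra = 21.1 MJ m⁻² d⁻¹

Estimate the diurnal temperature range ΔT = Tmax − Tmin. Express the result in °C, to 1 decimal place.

8.0 °C

√ΔT = ET₀ / [0.0023 × 0.408 × Ra × (Tmean+17.8)] = 2.04 / (0.0023 × 8.6088 × 36.40) = 2.8305
ΔT = 2.8305² = 8.012 °C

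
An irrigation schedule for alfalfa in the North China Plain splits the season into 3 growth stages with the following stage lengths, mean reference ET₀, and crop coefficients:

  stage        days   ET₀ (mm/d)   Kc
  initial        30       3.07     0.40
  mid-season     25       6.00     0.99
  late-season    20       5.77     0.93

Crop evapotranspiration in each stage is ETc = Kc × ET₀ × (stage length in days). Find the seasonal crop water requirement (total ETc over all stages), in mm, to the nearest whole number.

initial: 0.40 × 3.07 × 30 = 36.84 mm
mid-season: 0.99 × 6.00 × 25 = 148.50 mm
late-season: 0.93 × 5.77 × 20 = 107.32 mm
Seasonal total = 292.66 mm

293 mm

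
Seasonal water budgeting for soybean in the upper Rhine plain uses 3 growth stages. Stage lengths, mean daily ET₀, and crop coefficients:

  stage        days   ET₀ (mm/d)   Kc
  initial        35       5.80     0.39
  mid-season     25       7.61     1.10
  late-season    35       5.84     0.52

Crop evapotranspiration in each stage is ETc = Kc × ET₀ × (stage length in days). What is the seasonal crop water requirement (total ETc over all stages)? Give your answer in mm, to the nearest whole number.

initial: 0.39 × 5.80 × 35 = 79.17 mm
mid-season: 1.10 × 7.61 × 25 = 209.28 mm
late-season: 0.52 × 5.84 × 35 = 106.29 mm
Seasonal total = 394.74 mm

395 mm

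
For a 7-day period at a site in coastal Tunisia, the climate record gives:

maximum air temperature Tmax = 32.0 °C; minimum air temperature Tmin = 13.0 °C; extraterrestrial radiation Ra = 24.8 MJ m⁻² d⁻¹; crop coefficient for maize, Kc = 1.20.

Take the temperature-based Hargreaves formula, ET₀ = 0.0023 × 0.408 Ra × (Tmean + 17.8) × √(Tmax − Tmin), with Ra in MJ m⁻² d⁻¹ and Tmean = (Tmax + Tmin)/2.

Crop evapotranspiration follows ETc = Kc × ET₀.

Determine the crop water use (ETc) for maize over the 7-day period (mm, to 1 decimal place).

34.3 mm

Tmean = (32.0 + 13.0)/2 = 22.50 °C
0.408 Ra = 0.408 × 24.8 = 10.1184 mm/d equivalent
ET₀ = 0.0023 × 10.1184 × (22.50 + 17.8) × √19.0 = 0.0023 × 10.1184 × 40.30 × 4.3589 = 4.0881 mm/d
ETc = Kc × ET₀ = 1.20 × 4.0881 = 4.9057 mm/d
Over 7 days: 4.9057 × 7 = 34.340 mm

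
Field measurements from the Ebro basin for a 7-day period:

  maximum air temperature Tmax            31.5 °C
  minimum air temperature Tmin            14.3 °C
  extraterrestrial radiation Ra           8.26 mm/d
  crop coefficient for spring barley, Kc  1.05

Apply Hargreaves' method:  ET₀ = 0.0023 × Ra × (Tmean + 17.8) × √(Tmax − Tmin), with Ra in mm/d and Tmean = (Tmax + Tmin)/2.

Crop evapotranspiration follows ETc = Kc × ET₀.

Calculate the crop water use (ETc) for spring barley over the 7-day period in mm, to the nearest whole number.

Tmean = (31.5 + 14.3)/2 = 22.90 °C
ET₀ = 0.0023 × 8.26 × (22.90 + 17.8) × √17.2 = 0.0023 × 8.26 × 40.70 × 4.1473 = 3.2068 mm/d
ETc = Kc × ET₀ = 1.05 × 3.2068 = 3.3671 mm/d
Over 7 days: 3.3671 × 7 = 23.570 mm

24 mm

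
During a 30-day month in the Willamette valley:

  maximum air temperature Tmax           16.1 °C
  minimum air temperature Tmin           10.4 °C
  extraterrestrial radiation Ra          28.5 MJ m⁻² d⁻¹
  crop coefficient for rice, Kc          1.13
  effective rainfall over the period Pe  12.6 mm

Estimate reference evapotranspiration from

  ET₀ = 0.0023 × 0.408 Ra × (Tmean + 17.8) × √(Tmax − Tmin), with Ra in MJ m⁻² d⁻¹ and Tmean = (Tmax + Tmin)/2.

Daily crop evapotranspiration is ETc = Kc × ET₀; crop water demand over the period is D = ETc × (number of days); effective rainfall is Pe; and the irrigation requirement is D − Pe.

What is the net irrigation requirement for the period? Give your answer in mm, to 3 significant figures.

54.6 mm

Tmean = (16.1 + 10.4)/2 = 13.25 °C
0.408 Ra = 0.408 × 28.5 = 11.6280 mm/d equivalent
ET₀ = 0.0023 × 11.6280 × (13.25 + 17.8) × √5.7 = 0.0023 × 11.6280 × 31.05 × 2.3875 = 1.9826 mm/d
ETc = Kc × ET₀ = 1.13 × 1.9826 = 2.2403 mm/d
Crop demand D = ETc × 30 d = 2.2403 × 30 = 67.209 mm
D − Pe = 67.209 − 12.6 = 54.609 mm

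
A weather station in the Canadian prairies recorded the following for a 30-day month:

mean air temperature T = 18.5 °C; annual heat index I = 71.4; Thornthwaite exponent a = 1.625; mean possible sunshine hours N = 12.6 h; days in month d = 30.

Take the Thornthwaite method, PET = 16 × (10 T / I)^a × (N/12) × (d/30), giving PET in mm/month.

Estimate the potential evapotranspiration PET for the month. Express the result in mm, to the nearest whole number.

79 mm

10T/I = 10 × 18.5 / 71.4 = 2.5910
(10T/I)^a = 2.5910^1.625 = 4.6977
Uncorrected PET = 16 × 4.6977 = 75.163 mm
Correction = (N/12)(d/30) = (12.6/12)(30/30) = 1.0500
PET = 75.163 × 1.0500 = 78.921 mm/month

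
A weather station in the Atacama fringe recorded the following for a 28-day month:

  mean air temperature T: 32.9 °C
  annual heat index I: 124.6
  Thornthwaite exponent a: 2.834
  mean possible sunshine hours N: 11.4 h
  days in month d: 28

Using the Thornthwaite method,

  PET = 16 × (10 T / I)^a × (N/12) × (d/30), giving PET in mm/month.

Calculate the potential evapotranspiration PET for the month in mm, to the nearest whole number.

222 mm

10T/I = 10 × 32.9 / 124.6 = 2.6404
(10T/I)^a = 2.6404^2.834 = 15.6679
Uncorrected PET = 16 × 15.6679 = 250.686 mm
Correction = (N/12)(d/30) = (11.4/12)(28/30) = 0.8867
PET = 250.686 × 0.8867 = 222.283 mm/month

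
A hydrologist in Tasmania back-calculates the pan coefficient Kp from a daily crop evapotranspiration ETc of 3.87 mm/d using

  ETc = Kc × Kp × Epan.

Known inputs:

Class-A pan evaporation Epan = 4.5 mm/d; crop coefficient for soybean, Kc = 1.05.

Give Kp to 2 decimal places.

0.82

ETc = Kc × Kp × Epan  ⇒  Kp = ETc / (Kc × Epan)
Kp = 3.87 / (1.05 × 4.5) = 3.87 / 4.725 = 0.8190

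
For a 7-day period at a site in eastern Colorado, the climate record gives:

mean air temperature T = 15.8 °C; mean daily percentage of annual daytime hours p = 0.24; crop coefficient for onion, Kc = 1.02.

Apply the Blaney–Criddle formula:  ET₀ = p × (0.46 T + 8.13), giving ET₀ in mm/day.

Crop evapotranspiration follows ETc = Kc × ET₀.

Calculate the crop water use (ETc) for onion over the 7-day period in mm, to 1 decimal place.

ET₀ = 0.24 × (0.46 × 15.8 + 8.13) = 0.24 × 15.398 = 3.6955 mm/d
ETc = Kc × ET₀ = 1.02 × 3.6955 = 3.7694 mm/d
Over 7 days: 3.7694 × 7 = 26.386 mm

26.4 mm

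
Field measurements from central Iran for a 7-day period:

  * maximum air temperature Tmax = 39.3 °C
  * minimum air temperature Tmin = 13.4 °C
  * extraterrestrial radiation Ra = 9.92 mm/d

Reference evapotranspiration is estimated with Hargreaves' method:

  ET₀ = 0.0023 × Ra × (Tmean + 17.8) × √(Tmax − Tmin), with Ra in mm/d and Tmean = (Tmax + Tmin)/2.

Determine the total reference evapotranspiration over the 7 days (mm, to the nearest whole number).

Tmean = (39.3 + 13.4)/2 = 26.35 °C
ET₀ = 0.0023 × 9.92 × (26.35 + 17.8) × √25.9 = 0.0023 × 9.92 × 44.15 × 5.0892 = 5.1265 mm/d
Over 7 days: 5.1265 × 7 = 35.886 mm

36 mm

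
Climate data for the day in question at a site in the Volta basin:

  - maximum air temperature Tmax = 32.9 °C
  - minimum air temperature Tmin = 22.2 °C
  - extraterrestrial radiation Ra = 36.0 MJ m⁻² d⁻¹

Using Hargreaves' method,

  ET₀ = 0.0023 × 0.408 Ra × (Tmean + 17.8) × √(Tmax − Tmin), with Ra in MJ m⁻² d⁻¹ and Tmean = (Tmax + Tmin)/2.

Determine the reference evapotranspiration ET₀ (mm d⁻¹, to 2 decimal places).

Tmean = (32.9 + 22.2)/2 = 27.55 °C
0.408 Ra = 0.408 × 36.0 = 14.6880 mm/d equivalent
ET₀ = 0.0023 × 14.6880 × (27.55 + 17.8) × √10.7 = 0.0023 × 14.6880 × 45.35 × 3.2711 = 5.0114 mm/d

5.01 mm d⁻¹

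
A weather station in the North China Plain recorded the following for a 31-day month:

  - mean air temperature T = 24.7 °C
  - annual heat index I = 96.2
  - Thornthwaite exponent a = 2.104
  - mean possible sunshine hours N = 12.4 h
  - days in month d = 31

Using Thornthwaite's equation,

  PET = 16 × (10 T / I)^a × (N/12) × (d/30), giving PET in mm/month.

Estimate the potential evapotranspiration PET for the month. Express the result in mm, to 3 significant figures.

124 mm

10T/I = 10 × 24.7 / 96.2 = 2.5676
(10T/I)^a = 2.5676^2.104 = 7.2719
Uncorrected PET = 16 × 7.2719 = 116.350 mm
Correction = (N/12)(d/30) = (12.4/12)(31/30) = 1.0678
PET = 116.350 × 1.0678 = 124.239 mm/month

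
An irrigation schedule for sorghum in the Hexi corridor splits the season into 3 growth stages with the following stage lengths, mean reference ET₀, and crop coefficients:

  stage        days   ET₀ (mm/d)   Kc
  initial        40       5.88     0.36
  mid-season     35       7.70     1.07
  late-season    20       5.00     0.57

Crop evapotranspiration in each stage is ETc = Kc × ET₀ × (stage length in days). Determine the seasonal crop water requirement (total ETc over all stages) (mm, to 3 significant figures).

initial: 0.36 × 5.88 × 40 = 84.67 mm
mid-season: 1.07 × 7.70 × 35 = 288.37 mm
late-season: 0.57 × 5.00 × 20 = 57.00 mm
Seasonal total = 430.04 mm

430 mm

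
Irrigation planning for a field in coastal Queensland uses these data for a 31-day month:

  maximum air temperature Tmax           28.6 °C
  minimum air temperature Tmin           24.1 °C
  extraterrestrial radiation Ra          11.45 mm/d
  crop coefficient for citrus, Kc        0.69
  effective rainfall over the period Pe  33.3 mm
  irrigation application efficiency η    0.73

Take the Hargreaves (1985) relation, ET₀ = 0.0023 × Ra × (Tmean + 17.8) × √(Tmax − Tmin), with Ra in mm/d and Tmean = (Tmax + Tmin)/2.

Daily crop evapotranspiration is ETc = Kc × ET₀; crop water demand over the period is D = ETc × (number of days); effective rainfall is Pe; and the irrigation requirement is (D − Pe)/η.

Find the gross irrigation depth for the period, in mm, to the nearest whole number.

Tmean = (28.6 + 24.1)/2 = 26.35 °C
ET₀ = 0.0023 × 11.45 × (26.35 + 17.8) × √4.5 = 0.0023 × 11.45 × 44.15 × 2.1213 = 2.4664 mm/d
ETc = Kc × ET₀ = 0.69 × 2.4664 = 1.7018 mm/d
Crop demand D = ETc × 31 d = 1.7018 × 31 = 52.756 mm
D − Pe = 52.756 − 33.3 = 19.456 mm
Gross irrigation = 19.456 / 0.73 = 26.652 mm

27 mm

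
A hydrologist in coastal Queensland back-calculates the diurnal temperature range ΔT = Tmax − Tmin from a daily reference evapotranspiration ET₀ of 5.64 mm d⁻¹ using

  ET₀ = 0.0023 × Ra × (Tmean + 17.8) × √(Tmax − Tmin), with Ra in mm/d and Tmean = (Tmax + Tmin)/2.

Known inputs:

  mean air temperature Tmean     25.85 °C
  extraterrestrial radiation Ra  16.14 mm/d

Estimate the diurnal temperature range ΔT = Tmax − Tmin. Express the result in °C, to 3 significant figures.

12.1 °C

√ΔT = ET₀ / [0.0023 × Ra × (Tmean+17.8)] = 5.64 / (0.0023 × 16.14 × 43.65) = 3.4807
ΔT = 3.4807² = 12.115 °C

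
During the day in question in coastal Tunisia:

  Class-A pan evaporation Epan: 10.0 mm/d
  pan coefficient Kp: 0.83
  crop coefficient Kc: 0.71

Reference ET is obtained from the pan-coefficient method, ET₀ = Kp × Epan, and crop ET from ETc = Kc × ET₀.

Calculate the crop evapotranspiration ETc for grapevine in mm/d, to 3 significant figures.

5.89 mm/d

ET₀ = 0.83 × 10.0 = 8.3000 mm/d
ETc = Kc × ET₀ = 0.71 × 8.3000 = 5.8930 mm/d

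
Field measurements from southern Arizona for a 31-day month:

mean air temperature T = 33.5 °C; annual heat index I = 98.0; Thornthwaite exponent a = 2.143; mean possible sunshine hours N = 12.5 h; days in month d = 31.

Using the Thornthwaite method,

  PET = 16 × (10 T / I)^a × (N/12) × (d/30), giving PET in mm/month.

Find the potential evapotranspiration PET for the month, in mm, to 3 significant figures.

240 mm

10T/I = 10 × 33.5 / 98.0 = 3.4184
(10T/I)^a = 3.4184^2.143 = 13.9310
Uncorrected PET = 16 × 13.9310 = 222.896 mm
Correction = (N/12)(d/30) = (12.5/12)(31/30) = 1.0764
PET = 222.896 × 1.0764 = 239.925 mm/month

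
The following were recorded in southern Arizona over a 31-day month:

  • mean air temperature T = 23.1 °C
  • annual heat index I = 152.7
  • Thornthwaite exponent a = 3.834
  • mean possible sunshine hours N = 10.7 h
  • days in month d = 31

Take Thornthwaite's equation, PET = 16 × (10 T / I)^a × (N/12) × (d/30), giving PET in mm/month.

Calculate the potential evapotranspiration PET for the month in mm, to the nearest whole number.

10T/I = 10 × 23.1 / 152.7 = 1.5128
(10T/I)^a = 1.5128^3.834 = 4.8897
Uncorrected PET = 16 × 4.8897 = 78.235 mm
Correction = (N/12)(d/30) = (10.7/12)(31/30) = 0.9214
PET = 78.235 × 0.9214 = 72.086 mm/month

72 mm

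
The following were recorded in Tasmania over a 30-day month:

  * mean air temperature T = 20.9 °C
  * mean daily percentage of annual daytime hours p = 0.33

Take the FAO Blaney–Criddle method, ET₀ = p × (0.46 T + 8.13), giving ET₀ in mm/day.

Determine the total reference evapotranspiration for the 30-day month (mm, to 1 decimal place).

175.7 mm

ET₀ = 0.33 × (0.46 × 20.9 + 8.13) = 0.33 × 17.744 = 5.8555 mm/d
Monthly total = 5.8555 × 30 = 175.665 mm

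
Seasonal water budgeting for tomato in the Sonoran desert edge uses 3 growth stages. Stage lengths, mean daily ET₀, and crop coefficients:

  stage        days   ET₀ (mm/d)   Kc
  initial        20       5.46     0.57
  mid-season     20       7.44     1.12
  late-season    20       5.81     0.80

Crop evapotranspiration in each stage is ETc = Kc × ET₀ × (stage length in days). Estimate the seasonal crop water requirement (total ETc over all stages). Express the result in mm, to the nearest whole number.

322 mm

initial: 0.57 × 5.46 × 20 = 62.24 mm
mid-season: 1.12 × 7.44 × 20 = 166.66 mm
late-season: 0.80 × 5.81 × 20 = 92.96 mm
Seasonal total = 321.86 mm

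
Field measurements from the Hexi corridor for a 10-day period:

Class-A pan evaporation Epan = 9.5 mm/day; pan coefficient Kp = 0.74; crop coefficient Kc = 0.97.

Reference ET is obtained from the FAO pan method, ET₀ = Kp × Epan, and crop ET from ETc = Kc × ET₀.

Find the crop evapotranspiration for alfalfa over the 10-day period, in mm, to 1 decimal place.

ET₀ = 0.74 × 9.5 = 7.0300 mm/d
ETc = Kc × ET₀ = 0.97 × 7.0300 = 6.8191 mm/d
Over 10 days: 6.8191 × 10 = 68.191 mm

68.2 mm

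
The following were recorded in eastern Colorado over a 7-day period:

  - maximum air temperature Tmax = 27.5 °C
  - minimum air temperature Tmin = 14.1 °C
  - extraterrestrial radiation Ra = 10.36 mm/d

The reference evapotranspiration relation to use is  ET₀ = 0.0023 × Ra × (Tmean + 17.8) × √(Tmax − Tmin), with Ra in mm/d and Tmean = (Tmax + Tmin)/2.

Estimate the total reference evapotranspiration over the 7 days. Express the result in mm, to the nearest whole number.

24 mm

Tmean = (27.5 + 14.1)/2 = 20.80 °C
ET₀ = 0.0023 × 10.36 × (20.80 + 17.8) × √13.4 = 0.0023 × 10.36 × 38.60 × 3.6606 = 3.3669 mm/d
Over 7 days: 3.3669 × 7 = 23.568 mm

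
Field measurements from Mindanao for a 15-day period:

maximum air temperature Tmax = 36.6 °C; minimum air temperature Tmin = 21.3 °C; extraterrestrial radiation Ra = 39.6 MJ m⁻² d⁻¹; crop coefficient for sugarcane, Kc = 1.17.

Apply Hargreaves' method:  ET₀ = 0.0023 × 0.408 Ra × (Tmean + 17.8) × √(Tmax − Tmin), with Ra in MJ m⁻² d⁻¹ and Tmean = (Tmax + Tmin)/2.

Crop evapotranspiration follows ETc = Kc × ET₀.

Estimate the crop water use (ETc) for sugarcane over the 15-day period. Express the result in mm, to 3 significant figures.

119 mm

Tmean = (36.6 + 21.3)/2 = 28.95 °C
0.408 Ra = 0.408 × 39.6 = 16.1568 mm/d equivalent
ET₀ = 0.0023 × 16.1568 × (28.95 + 17.8) × √15.3 = 0.0023 × 16.1568 × 46.75 × 3.9115 = 6.7953 mm/d
ETc = Kc × ET₀ = 1.17 × 6.7953 = 7.9505 mm/d
Over 15 days: 7.9505 × 15 = 119.258 mm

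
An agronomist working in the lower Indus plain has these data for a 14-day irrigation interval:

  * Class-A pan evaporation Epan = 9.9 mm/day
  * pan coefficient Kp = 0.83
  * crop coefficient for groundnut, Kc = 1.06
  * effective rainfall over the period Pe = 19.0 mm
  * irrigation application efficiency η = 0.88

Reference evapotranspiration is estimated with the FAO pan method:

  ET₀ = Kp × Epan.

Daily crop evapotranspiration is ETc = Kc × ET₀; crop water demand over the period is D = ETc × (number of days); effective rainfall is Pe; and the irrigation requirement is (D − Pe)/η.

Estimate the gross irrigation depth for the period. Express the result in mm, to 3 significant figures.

117 mm

ET₀ = 0.83 × 9.9 = 8.2170 mm/d
ETc = Kc × ET₀ = 1.06 × 8.2170 = 8.7100 mm/d
Crop demand D = ETc × 14 d = 8.7100 × 14 = 121.940 mm
D − Pe = 121.940 − 19.0 = 102.940 mm
Gross irrigation = 102.940 / 0.88 = 116.977 mm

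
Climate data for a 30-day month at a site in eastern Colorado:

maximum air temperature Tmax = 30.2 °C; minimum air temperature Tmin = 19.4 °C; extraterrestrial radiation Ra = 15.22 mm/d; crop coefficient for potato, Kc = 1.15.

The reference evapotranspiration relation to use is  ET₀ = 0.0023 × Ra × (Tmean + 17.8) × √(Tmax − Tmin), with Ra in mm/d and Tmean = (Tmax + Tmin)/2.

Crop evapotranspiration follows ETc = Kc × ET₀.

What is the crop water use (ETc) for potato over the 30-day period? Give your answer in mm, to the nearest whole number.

Tmean = (30.2 + 19.4)/2 = 24.80 °C
ET₀ = 0.0023 × 15.22 × (24.80 + 17.8) × √10.8 = 0.0023 × 15.22 × 42.60 × 3.2863 = 4.9007 mm/d
ETc = Kc × ET₀ = 1.15 × 4.9007 = 5.6358 mm/d
Over 30 days: 5.6358 × 30 = 169.074 mm

169 mm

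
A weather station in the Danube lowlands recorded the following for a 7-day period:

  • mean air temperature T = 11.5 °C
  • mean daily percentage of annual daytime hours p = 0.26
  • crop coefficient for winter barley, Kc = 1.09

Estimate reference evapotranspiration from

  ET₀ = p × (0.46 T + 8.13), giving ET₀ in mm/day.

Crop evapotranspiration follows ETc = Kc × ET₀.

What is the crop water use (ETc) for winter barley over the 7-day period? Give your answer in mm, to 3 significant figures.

26.6 mm

ET₀ = 0.26 × (0.46 × 11.5 + 8.13) = 0.26 × 13.420 = 3.4892 mm/d
ETc = Kc × ET₀ = 1.09 × 3.4892 = 3.8032 mm/d
Over 7 days: 3.8032 × 7 = 26.622 mm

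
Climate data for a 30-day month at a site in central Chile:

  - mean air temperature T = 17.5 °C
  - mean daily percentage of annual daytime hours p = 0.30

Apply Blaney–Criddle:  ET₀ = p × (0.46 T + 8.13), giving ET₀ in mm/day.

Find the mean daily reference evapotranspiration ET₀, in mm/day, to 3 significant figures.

ET₀ = 0.30 × (0.46 × 17.5 + 8.13) = 0.30 × 16.180 = 4.8540 mm/d

4.85 mm/day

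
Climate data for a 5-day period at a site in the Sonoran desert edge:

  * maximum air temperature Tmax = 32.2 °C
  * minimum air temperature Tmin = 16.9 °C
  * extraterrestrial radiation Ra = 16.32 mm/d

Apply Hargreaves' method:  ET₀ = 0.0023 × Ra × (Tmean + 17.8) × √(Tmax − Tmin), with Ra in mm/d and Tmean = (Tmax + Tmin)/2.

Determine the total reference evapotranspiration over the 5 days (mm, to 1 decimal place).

Tmean = (32.2 + 16.9)/2 = 24.55 °C
ET₀ = 0.0023 × 16.32 × (24.55 + 17.8) × √15.3 = 0.0023 × 16.32 × 42.35 × 3.9115 = 6.2179 mm/d
Over 5 days: 6.2179 × 5 = 31.090 mm

31.1 mm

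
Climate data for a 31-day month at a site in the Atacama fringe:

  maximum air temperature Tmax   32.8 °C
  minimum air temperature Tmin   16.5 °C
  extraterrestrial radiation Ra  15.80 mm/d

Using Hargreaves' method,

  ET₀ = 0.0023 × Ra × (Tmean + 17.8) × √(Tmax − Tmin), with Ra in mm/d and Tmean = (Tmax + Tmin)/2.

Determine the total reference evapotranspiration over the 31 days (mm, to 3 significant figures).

193 mm

Tmean = (32.8 + 16.5)/2 = 24.65 °C
ET₀ = 0.0023 × 15.80 × (24.65 + 17.8) × √16.3 = 0.0023 × 15.80 × 42.45 × 4.0373 = 6.2281 mm/d
Over 31 days: 6.2281 × 31 = 193.071 mm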